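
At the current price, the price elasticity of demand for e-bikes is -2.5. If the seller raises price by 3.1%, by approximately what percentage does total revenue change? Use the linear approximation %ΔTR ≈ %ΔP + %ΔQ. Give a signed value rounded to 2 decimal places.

-4.65%

%ΔQ ≈ Ed × %ΔP = (-2.5) × (+3.1%) = -7.7500%
%ΔTR ≈ %ΔP + %ΔQ = (+3.1%) + (-7.7500%) = -4.6500%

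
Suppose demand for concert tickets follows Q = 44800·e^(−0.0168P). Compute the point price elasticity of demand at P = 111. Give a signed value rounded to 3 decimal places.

-1.865

dQ/dP = −0.0168·Q = -116.604. At P = 111, Q = 6940.74.
Ed = (dQ/dP)·(P/Q) = (-116.604) × (111/6940.74) = -1.8648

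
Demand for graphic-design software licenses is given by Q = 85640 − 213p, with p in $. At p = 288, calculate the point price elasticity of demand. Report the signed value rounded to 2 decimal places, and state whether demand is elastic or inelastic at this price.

-2.52; elastic

dQ/dp = −213. At p = 288, Q = 85640 − 213(288) = 24296.
Ed = (dQ/dp)·(p/Q) = −213 × (288/24296) = -2.5248…
|Ed| = 2.52 > 1, so demand is elastic.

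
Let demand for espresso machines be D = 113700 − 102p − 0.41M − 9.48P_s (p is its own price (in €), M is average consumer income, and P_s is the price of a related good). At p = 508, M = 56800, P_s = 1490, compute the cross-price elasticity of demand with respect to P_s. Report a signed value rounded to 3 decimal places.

-0.577

At the given values, D = 113700 − 102(508) − 0.41(56800) − 9.48(1490) = 24470.8.
∂D/∂P_s = -9.48.
E = (-9.48) × (1490/24470.8) = -0.57722…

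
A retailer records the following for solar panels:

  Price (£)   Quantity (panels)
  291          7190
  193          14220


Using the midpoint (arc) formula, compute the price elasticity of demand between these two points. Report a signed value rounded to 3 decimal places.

-1.622

%ΔQ = (14220 − 7190) / [(7190 + 14220)/2] = 7030/10705 = 0.656702…
%ΔP = (193 − 291) / [(291 + 193)/2] = -98/242 = -0.404958…
Arc Ed = %ΔQ / %ΔP = (7030/10705) / (-98/242) = -1.62165…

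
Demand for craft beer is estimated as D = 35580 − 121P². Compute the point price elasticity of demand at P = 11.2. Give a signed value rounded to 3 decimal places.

dD/dP = −2·121·P = -2710.4. At P = 11.2, D = 20401.76.
Ed = (dD/dP)·(P/D) = (-2710.4) × (11.2/20401.76) = -1.48793…

-1.488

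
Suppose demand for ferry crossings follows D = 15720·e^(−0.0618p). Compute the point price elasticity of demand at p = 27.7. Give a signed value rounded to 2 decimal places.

dD/dp = −0.0618·D = -175.384. At p = 27.7, D = 2837.93.
Ed = (dD/dp)·(p/D) = (-175.384) × (27.7/2837.93) = -1.7118…

-1.71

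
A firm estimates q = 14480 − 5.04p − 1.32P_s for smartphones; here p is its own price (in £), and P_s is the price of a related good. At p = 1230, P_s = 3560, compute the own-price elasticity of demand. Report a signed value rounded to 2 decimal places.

-1.73

At the given values, q = 14480 − 5.04(1230) − 1.32(3560) = 3581.6.
∂q/∂p = −5.04.
E = (-5.04) × (1230/3581.6) = -1.7308…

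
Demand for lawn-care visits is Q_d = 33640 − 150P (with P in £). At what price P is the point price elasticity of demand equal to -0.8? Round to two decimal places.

Ed = −150P/(33640 − 150P). Set this equal to -0.8:
150P = 0.8·(33640 − 150P) ⇒ 150P(1 + 0.8) = 0.8·33640
P = 0.8·33640 / (150·1.8) = 99.6740…

99.67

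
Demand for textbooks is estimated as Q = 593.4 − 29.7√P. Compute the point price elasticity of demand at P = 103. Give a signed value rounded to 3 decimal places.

-0.516

dQ/dP = −29.7/(2√P) = -1.46321. At P = 103, Q = 291.978.
Ed = (dQ/dP)·(P/Q) = (-1.46321) × (103/291.978) = -0.51617…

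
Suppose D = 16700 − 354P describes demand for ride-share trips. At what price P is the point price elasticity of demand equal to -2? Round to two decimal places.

31.45

Ed = −354P/(16700 − 354P). Set this equal to -2:
354P = 2·(16700 − 354P) ⇒ 354P(1 + 2) = 2·16700
P = 2·16700 / (354·3) = 31.4500…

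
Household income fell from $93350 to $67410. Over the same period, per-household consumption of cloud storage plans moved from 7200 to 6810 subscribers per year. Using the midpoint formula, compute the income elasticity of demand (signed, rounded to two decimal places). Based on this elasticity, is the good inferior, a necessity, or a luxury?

0.17; necessity

%ΔQ = (6810 − 7200)/[( 7200 + 6810)/2] = -390/7005 = -0.055674…
%ΔIncome = (67410 − 93350)/[( 93350 + 67410)/2] = -25940/80380 = -0.322717…
E_income = (-390/7005) / (-25940/80380) = 0.1725…
0 < E_income < 1 ⇒ normal good, necessity.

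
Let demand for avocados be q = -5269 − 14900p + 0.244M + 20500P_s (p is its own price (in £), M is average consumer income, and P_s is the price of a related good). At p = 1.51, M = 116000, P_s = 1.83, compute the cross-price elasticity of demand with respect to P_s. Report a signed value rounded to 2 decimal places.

At the given values, q = -5269 − 14900(1.51) + 0.244(116000) + 20500(1.83) = 38051.
∂q/∂P_s = 20500.
E = (20500) × (1.83/38051) = 0.9859…

0.99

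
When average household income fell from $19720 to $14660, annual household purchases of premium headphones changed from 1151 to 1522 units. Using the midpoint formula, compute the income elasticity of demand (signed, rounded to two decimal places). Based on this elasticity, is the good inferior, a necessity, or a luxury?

%ΔQ = (1522 − 1151)/[( 1151 + 1522)/2] = 371/1336.5 = 0.277590…
%ΔIncome = (14660 − 19720)/[( 19720 + 14660)/2] = -5060/17190 = -0.294357…
E_income = (371/1336.5) / (-5060/17190) = -0.9430…
E_income < 0 ⇒ inferior good.

-0.94; inferior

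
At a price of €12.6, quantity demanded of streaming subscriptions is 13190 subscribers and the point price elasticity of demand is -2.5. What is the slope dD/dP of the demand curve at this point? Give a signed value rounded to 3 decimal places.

Ed = (dD/dP)·(P/D) ⇒ dD/dP = Ed·D/P = (-2.5)·13190/12.6 = -2617.06349…

-2617.063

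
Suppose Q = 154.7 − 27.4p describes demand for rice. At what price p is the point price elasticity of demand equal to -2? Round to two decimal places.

3.76

Ed = −27.4p/(154.7 − 27.4p). Set this equal to -2:
27.4p = 2·(154.7 − 27.4p) ⇒ 27.4p(1 + 2) = 2·154.7
p = 2·154.7 / (27.4·3) = 3.7639…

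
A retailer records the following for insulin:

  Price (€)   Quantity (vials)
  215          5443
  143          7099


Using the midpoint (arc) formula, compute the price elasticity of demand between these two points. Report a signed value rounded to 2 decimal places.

-0.66

%ΔQ = (7099 − 5443) / [(5443 + 7099)/2] = 1656/6271 = 0.264072…
%ΔP = (143 − 215) / [(215 + 143)/2] = -72/179 = -0.402234…
Arc Ed = %ΔQ / %ΔP = (1656/6271) / (-72/179) = -0.6565…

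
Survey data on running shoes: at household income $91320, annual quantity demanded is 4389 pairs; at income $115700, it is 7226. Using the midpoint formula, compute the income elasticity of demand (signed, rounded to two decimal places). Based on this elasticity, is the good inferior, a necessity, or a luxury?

%ΔQ = (7226 − 4389)/[( 4389 + 7226)/2] = 2837/5807.5 = 0.488506…
%ΔIncome = (115700 − 91320)/[( 91320 + 115700)/2] = 24380/103510 = 0.235532…
E_income = (2837/5807.5) / (24380/103510) = 2.0740…
E_income > 1 ⇒ normal good, luxury.

2.07; luxury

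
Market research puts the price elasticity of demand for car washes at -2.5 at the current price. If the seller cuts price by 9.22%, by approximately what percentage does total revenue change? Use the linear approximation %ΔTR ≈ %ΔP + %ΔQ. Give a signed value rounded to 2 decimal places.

%ΔQ ≈ Ed × %ΔP = (-2.5) × (-9.22%) = +23.0500%
%ΔTR ≈ %ΔP + %ΔQ = (-9.22%) + (+23.0500%) = +13.8300%

+13.83%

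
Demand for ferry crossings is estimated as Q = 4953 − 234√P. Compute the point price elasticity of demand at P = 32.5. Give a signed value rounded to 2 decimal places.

dQ/dP = −234/(2√P) = -20.5232. At P = 32.5, Q = 3618.99.
Ed = (dQ/dP)·(P/Q) = (-20.5232) × (32.5/3618.99) = -0.1843…

-0.18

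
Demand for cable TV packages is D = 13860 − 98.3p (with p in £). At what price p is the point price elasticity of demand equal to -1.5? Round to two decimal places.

Ed = −98.3p/(13860 − 98.3p). Set this equal to -1.5:
98.3p = 1.5·(13860 − 98.3p) ⇒ 98.3p(1 + 1.5) = 1.5·13860
p = 1.5·13860 / (98.3·2.5) = 84.5981…

84.60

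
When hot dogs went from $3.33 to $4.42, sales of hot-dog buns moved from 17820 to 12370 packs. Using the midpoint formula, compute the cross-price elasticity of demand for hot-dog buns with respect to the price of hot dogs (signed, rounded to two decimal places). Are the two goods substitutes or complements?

-1.28; complements

%ΔQ_{hot-dog buns} = (12370 − 17820)/avg = -5450/15095 = -0.361046…
%ΔP_{hot dogs} = (4.42 − 3.33)/avg = 1.09/3.875 = 0.281290…
E_cross = (-5450/15095) / (1.09/3.875) = -1.2835…
E_cross < 0 ⇒ the goods are complements.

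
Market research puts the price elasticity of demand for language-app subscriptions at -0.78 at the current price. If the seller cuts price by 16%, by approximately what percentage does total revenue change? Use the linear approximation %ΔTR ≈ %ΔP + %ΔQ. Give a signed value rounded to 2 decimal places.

-3.52%

%ΔQ ≈ Ed × %ΔP = (-0.78) × (-16%) = +12.4800%
%ΔTR ≈ %ΔP + %ΔQ = (-16%) + (+12.4800%) = -3.5200%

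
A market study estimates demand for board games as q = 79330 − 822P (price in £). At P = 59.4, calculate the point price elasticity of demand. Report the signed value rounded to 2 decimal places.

-1.60

dq/dP = −822. At P = 59.4, q = 79330 − 822(59.4) = 30503.2.
Ed = (dq/dP)·(P/q) = −822 × (59.4/30503.2) = -1.6007…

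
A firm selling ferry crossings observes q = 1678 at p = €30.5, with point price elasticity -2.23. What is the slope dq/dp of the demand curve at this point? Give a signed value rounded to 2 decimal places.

Ed = (dq/dp)·(p/q) ⇒ dq/dp = Ed·q/p = (-2.23)·1678/30.5 = -122.6865…

-122.69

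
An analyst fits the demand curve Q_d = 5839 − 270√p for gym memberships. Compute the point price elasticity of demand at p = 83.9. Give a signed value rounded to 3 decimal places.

-0.367

dQ_d/dp = −270/(2√p) = -14.7385. At p = 83.9, Q_d = 3365.88.
Ed = (dQ_d/dp)·(p/Q_d) = (-14.7385) × (83.9/3365.88) = -0.36738…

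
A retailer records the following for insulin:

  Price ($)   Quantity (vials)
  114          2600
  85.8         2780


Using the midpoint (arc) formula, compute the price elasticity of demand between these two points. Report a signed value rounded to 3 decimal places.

%ΔQ = (2780 − 2600) / [(2600 + 2780)/2] = 180/2690 = 0.066914…
%ΔP = (85.8 − 114) / [(114 + 85.8)/2] = -28.2/99.9 = -0.282282…
Arc Ed = %ΔQ / %ΔP = (180/2690) / (-28.2/99.9) = -0.23704…

-0.237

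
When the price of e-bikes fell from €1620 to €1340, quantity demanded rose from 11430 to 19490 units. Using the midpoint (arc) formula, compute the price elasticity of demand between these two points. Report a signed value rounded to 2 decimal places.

%ΔQ = (19490 − 11430) / [(11430 + 19490)/2] = 8060/15460 = 0.521345…
%ΔP = (1340 − 1620) / [(1620 + 1340)/2] = -280/1480 = -0.189189…
Arc Ed = %ΔQ / %ΔP = (8060/15460) / (-280/1480) = -2.7556…

-2.76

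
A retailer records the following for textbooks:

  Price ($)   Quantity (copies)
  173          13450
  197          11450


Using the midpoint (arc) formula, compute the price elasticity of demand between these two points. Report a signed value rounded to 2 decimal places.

-1.24

%ΔQ = (11450 − 13450) / [(13450 + 11450)/2] = -2000/12450 = -0.160642…
%ΔP = (197 − 173) / [(173 + 197)/2] = 24/185 = 0.129729…
Arc Ed = %ΔQ / %ΔP = (-2000/12450) / (24/185) = -1.2382…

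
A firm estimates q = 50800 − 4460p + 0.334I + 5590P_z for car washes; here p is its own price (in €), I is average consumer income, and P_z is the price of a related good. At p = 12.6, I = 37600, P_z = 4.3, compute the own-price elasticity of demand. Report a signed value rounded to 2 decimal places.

At the given values, q = 50800 − 4460(12.6) + 0.334(37600) + 5590(4.3) = 31199.4.
∂q/∂p = −4460.
E = (-4460) × (12.6/31199.4) = -1.8011…

-1.80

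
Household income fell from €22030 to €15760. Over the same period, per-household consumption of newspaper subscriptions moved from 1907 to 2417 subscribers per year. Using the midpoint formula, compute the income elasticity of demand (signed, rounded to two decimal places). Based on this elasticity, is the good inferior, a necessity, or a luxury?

%ΔQ = (2417 − 1907)/[( 1907 + 2417)/2] = 510/2162 = 0.235892…
%ΔIncome = (15760 − 22030)/[( 22030 + 15760)/2] = -6270/18895 = -0.331833…
E_income = (510/2162) / (-6270/18895) = -0.7108…
E_income < 0 ⇒ inferior good.

-0.71; inferior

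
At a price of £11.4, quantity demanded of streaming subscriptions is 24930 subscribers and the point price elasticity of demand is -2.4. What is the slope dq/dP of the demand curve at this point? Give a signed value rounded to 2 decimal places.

-5248.42

Ed = (dq/dP)·(P/q) ⇒ dq/dP = Ed·q/P = (-2.4)·24930/11.4 = -5248.4210…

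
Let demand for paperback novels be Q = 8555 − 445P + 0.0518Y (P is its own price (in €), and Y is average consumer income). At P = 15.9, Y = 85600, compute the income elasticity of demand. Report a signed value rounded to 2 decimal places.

At the given values, Q = 8555 − 445(15.9) + 0.0518(85600) = 5913.58.
∂Q/∂Y = 0.0518.
E = (0.0518) × (85600/5913.58) = 0.7498…

0.75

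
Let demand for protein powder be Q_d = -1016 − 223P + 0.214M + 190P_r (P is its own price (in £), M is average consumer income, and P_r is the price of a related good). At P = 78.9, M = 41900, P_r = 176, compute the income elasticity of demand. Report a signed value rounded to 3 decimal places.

0.377

At the given values, Q_d = -1016 − 223(78.9) + 0.214(41900) + 190(176) = 23795.9.
∂Q_d/∂M = 0.214.
E = (0.214) × (41900/23795.9) = 0.37681…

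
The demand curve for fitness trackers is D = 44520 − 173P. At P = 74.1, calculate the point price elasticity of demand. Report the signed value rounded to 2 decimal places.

dD/dP = −173. At P = 74.1, D = 44520 − 173(74.1) = 31700.7.
Ed = (dD/dP)·(P/D) = −173 × (74.1/31700.7) = -0.4043…

-0.40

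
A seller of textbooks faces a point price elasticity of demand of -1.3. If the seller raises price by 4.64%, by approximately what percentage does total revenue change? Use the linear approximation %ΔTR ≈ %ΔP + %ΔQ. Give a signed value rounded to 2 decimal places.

%ΔQ ≈ Ed × %ΔP = (-1.3) × (+4.64%) = -6.0320%
%ΔTR ≈ %ΔP + %ΔQ = (+4.64%) + (-6.0320%) = -1.3920%

-1.39%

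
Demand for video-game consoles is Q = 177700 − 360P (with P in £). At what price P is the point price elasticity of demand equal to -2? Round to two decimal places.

Ed = −360P/(177700 − 360P). Set this equal to -2:
360P = 2·(177700 − 360P) ⇒ 360P(1 + 2) = 2·177700
P = 2·177700 / (360·3) = 329.0740…

329.07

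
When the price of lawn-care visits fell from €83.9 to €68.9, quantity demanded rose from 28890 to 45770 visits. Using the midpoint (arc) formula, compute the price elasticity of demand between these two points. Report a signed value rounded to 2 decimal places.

-2.30

%ΔQ = (45770 − 28890) / [(28890 + 45770)/2] = 16880/37330 = 0.452183…
%ΔP = (68.9 − 83.9) / [(83.9 + 68.9)/2] = -15/76.4 = -0.196335…
Arc Ed = %ΔQ / %ΔP = (16880/37330) / (-15/76.4) = -2.3031…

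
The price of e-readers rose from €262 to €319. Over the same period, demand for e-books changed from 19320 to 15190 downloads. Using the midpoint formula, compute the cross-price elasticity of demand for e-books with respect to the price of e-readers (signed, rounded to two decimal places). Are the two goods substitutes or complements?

-1.22; complements

%ΔQ_{e-books} = (15190 − 19320)/avg = -4130/17255 = -0.239350…
%ΔP_{e-readers} = (319 − 262)/avg = 57/290.5 = 0.196213…
E_cross = (-4130/17255) / (57/290.5) = -1.2198…
E_cross < 0 ⇒ the goods are complements.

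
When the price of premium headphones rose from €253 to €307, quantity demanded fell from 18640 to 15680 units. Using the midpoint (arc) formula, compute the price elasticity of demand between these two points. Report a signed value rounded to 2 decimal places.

-0.89

%ΔQ = (15680 − 18640) / [(18640 + 15680)/2] = -2960/17160 = -0.172494…
%ΔP = (307 − 253) / [(253 + 307)/2] = 54/280 = 0.192857…
Arc Ed = %ΔQ / %ΔP = (-2960/17160) / (54/280) = -0.8944…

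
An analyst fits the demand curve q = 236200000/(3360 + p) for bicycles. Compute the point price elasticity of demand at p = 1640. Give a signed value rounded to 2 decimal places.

-0.33

dq/dp = −236200000/(3360 + p)² = -9.448. At p = 1640, q = 47240.
Ed = (dq/dp)·(p/q) = (-9.448) × (1640/47240) = -0.328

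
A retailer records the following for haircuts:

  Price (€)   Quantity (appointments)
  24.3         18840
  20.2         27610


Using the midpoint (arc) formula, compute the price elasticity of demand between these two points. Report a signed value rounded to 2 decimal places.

%ΔQ = (27610 − 18840) / [(18840 + 27610)/2] = 8770/23225 = 0.377610…
%ΔP = (20.2 − 24.3) / [(24.3 + 20.2)/2] = -4.1/22.25 = -0.184269…
Arc Ed = %ΔQ / %ΔP = (8770/23225) / (-4.1/22.25) = -2.0492…

-2.05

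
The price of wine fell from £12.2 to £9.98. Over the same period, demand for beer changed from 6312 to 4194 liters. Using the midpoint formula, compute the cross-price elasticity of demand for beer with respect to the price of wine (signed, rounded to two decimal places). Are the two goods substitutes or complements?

2.01; substitutes

%ΔQ_{beer} = (4194 − 6312)/avg = -2118/5253 = -0.403198…
%ΔP_{wine} = (9.98 − 12.2)/avg = -2.22/11.09 = -0.200180…
E_cross = (-2118/5253) / (-2.22/11.09) = 2.0141…
E_cross > 0 ⇒ the goods are substitutes.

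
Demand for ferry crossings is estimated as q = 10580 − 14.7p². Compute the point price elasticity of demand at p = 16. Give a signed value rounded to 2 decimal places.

-1.10

dq/dp = −2·14.7·p = -470.4. At p = 16, q = 6816.8.
Ed = (dq/dp)·(p/q) = (-470.4) × (16/6816.8) = -1.1040…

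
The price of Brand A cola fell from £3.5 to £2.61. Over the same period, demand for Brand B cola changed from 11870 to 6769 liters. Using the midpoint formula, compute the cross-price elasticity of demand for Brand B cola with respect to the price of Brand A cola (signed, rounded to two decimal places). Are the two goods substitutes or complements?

%ΔQ_{Brand B cola} = (6769 − 11870)/avg = -5101/9319.5 = -0.547346…
%ΔP_{Brand A cola} = (2.61 − 3.5)/avg = -0.89/3.055 = -0.291325…
E_cross = (-5101/9319.5) / (-0.89/3.055) = 1.8788…
E_cross > 0 ⇒ the goods are substitutes.

1.88; substitutes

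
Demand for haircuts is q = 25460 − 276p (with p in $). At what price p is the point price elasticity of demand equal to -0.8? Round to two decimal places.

Ed = −276p/(25460 − 276p). Set this equal to -0.8:
276p = 0.8·(25460 − 276p) ⇒ 276p(1 + 0.8) = 0.8·25460
p = 0.8·25460 / (276·1.8) = 40.9983…

41.00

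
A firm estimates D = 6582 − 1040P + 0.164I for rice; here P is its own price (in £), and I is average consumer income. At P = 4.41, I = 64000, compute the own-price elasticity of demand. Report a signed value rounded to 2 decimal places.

-0.37

At the given values, D = 6582 − 1040(4.41) + 0.164(64000) = 12491.6.
∂D/∂P = −1040.
E = (-1040) × (4.41/12491.6) = -0.3671…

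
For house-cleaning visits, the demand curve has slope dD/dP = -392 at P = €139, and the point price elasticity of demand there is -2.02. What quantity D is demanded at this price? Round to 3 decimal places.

Ed = (dD/dP)·(P/D) ⇒ D = (dD/dP)·P/Ed = (-392)·139/(-2.02) = 26974.25742…

26974.257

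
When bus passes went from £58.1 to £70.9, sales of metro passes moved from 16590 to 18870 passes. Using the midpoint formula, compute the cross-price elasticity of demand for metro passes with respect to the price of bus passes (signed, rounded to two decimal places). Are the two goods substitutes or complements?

0.65; substitutes

%ΔQ_{metro passes} = (18870 − 16590)/avg = 2280/17730 = 0.128595…
%ΔP_{bus passes} = (70.9 − 58.1)/avg = 12.8/64.5 = 0.198449…
E_cross = (2280/17730) / (12.8/64.5) = 0.6480…
E_cross > 0 ⇒ the goods are substitutes.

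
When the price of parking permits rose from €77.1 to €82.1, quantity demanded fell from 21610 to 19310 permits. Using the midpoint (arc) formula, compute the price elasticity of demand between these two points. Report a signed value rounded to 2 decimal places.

%ΔQ = (19310 − 21610) / [(21610 + 19310)/2] = -2300/20460 = -0.112414…
%ΔP = (82.1 − 77.1) / [(77.1 + 82.1)/2] = 5/79.6 = 0.062814…
Arc Ed = %ΔQ / %ΔP = (-2300/20460) / (5/79.6) = -1.7896…

-1.79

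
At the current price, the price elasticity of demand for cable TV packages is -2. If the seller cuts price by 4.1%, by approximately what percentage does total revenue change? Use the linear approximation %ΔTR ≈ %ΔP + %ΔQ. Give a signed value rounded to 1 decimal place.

+4.1%

%ΔQ ≈ Ed × %ΔP = (-2) × (-4.1%) = +8.2000%
%ΔTR ≈ %ΔP + %ΔQ = (-4.1%) + (+8.2000%) = +4.1000%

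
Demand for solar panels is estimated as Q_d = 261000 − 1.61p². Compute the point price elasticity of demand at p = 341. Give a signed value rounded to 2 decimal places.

dQ_d/dp = −2·1.61·p = -1098.02. At p = 341, Q_d = 73787.59.
Ed = (dQ_d/dp)·(p/Q_d) = (-1098.02) × (341/73787.59) = -5.0743…

-5.07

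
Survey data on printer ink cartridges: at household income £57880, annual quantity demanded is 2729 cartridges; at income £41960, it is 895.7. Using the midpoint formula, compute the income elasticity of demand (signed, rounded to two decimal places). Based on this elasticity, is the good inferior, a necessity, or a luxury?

3.17; luxury

%ΔQ = (895.7 − 2729)/[( 2729 + 895.7)/2] = -1833.3/1812.35 = -1.011559…
%ΔIncome = (41960 − 57880)/[( 57880 + 41960)/2] = -15920/49920 = -0.318910…
E_income = (-1833.3/1812.35) / (-15920/49920) = 3.1719…
E_income > 1 ⇒ normal good, luxury.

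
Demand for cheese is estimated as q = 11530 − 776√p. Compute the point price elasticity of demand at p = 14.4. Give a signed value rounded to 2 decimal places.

dq/dp = −776/(2√p) = -102.247. At p = 14.4, q = 8585.29.
Ed = (dq/dp)·(p/q) = (-102.247) × (14.4/8585.29) = -0.1714…

-0.17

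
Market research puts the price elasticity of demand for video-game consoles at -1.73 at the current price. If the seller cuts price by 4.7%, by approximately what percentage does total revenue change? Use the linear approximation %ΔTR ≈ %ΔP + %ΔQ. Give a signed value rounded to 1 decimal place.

+3.4%

%ΔQ ≈ Ed × %ΔP = (-1.73) × (-4.7%) = +8.1310%
%ΔTR ≈ %ΔP + %ΔQ = (-4.7%) + (+8.1310%) = +3.4310%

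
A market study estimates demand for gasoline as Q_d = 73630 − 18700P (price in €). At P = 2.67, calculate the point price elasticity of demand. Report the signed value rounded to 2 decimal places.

-2.11

dQ_d/dP = −18700. At P = 2.67, Q_d = 73630 − 18700(2.67) = 23701.
Ed = (dQ_d/dP)·(P/Q_d) = −18700 × (2.67/23701) = -2.1066…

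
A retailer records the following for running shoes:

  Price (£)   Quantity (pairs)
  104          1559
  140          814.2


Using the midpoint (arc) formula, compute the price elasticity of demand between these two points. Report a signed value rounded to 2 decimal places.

%ΔQ = (814.2 − 1559) / [(1559 + 814.2)/2] = -744.8/1186.6 = -0.627675…
%ΔP = (140 − 104) / [(104 + 140)/2] = 36/122 = 0.295081…
Arc Ed = %ΔQ / %ΔP = (-744.8/1186.6) / (36/122) = -2.1271…

-2.13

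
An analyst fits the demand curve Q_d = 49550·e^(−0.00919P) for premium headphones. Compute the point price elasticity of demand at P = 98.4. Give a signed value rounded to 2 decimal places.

dQ_d/dP = −0.00919·Q_d = -184.344. At P = 98.4, Q_d = 20059.2.
Ed = (dQ_d/dP)·(P/Q_d) = (-184.344) × (98.4/20059.2) = -0.9042…

-0.90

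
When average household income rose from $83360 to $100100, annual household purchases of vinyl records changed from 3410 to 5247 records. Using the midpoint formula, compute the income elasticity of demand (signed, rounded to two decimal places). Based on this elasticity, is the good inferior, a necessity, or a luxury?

%ΔQ = (5247 − 3410)/[( 3410 + 5247)/2] = 1837/4328.5 = 0.424396…
%ΔIncome = (100100 − 83360)/[( 83360 + 100100)/2] = 16740/91730 = 0.182492…
E_income = (1837/4328.5) / (16740/91730) = 2.3255…
E_income > 1 ⇒ normal good, luxury.

2.33; luxury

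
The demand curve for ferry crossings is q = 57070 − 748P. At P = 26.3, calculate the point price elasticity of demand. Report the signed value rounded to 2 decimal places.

dq/dP = −748. At P = 26.3, q = 57070 − 748(26.3) = 37397.6.
Ed = (dq/dP)·(P/q) = −748 × (26.3/37397.6) = -0.5260…

-0.53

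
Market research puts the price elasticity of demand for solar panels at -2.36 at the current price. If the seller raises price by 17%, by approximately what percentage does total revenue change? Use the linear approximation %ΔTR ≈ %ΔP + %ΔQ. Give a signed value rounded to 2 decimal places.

-23.12%

%ΔQ ≈ Ed × %ΔP = (-2.36) × (+17%) = -40.1200%
%ΔTR ≈ %ΔP + %ΔQ = (+17%) + (-40.1200%) = -23.1200%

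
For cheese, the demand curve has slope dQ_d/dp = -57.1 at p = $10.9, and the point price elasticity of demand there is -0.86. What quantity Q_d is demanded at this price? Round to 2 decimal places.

Ed = (dQ_d/dp)·(p/Q_d) ⇒ Q_d = (dQ_d/dp)·p/Ed = (-57.1)·10.9/(-0.86) = 723.7093…

723.71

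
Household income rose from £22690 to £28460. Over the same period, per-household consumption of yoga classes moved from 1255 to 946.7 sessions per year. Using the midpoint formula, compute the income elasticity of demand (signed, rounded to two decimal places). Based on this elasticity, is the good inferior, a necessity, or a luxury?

%ΔQ = (946.7 − 1255)/[( 1255 + 946.7)/2] = -308.3/1100.85 = -0.280056…
%ΔIncome = (28460 − 22690)/[( 22690 + 28460)/2] = 5770/25575 = 0.225610…
E_income = (-308.3/1100.85) / (5770/25575) = -1.2413…
E_income < 0 ⇒ inferior good.

-1.24; inferior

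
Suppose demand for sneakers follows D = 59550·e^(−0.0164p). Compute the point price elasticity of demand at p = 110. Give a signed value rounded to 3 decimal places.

-1.804

dD/dp = −0.0164·D = -160.79. At p = 110, D = 9804.25.
Ed = (dD/dp)·(p/D) = (-160.79) × (110/9804.25) = -1.804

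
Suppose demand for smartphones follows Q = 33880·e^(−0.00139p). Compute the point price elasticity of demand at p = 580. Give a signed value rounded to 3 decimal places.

dQ/dp = −0.00139·Q = -21.0296. At p = 580, Q = 15129.2.
Ed = (dQ/dp)·(p/Q) = (-21.0296) × (580/15129.2) = -0.8062

-0.806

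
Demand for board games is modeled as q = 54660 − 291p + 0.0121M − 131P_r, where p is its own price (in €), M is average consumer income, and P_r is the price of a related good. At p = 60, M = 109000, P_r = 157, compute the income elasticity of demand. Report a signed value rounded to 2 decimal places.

At the given values, q = 54660 − 291(60) + 0.0121(109000) − 131(157) = 17951.9.
∂q/∂M = 0.0121.
E = (0.0121) × (109000/17951.9) = 0.0734…

0.07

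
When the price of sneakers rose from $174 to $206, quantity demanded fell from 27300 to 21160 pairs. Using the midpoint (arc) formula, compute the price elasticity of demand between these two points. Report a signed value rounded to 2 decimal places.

%ΔQ = (21160 − 27300) / [(27300 + 21160)/2] = -6140/24230 = -0.253404…
%ΔP = (206 − 174) / [(174 + 206)/2] = 32/190 = 0.168421…
Arc Ed = %ΔQ / %ΔP = (-6140/24230) / (32/190) = -1.5045…

-1.50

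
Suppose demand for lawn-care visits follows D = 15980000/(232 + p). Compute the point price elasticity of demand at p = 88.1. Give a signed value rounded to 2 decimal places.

dD/dp = −15980000/(232 + p)² = -155.957. At p = 88.1, D = 49921.9.
Ed = (dD/dp)·(p/D) = (-155.957) × (88.1/49921.9) = -0.2752…

-0.28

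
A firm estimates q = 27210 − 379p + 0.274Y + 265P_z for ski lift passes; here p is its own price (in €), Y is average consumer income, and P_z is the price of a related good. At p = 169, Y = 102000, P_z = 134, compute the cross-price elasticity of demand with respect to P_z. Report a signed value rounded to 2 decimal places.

1.33

At the given values, q = 27210 − 379(169) + 0.274(102000) + 265(134) = 26617.
∂q/∂P_z = 265.
E = (265) × (134/26617) = 1.3341…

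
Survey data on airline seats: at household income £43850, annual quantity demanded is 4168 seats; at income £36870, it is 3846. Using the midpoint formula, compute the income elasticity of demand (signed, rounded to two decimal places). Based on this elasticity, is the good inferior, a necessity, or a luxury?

0.46; necessity

%ΔQ = (3846 − 4168)/[( 4168 + 3846)/2] = -322/4007 = -0.080359…
%ΔIncome = (36870 − 43850)/[( 43850 + 36870)/2] = -6980/40360 = -0.172943…
E_income = (-322/4007) / (-6980/40360) = 0.4646…
0 < E_income < 1 ⇒ normal good, necessity.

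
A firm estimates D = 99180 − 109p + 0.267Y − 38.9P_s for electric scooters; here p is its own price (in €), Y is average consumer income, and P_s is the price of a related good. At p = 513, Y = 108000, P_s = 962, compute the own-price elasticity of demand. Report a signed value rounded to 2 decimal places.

-1.61

At the given values, D = 99180 − 109(513) + 0.267(108000) − 38.9(962) = 34677.2.
∂D/∂p = −109.
E = (-109) × (513/34677.2) = -1.6125…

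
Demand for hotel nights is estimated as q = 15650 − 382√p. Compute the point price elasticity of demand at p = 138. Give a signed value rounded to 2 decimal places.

-0.20

dq/dp = −382/(2√p) = -16.259. At p = 138, q = 11162.5.
Ed = (dq/dp)·(p/q) = (-16.259) × (138/11162.5) = -0.2010…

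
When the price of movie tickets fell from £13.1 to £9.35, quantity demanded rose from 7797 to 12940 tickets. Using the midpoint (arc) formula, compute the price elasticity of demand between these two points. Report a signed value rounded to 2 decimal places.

-1.48

%ΔQ = (12940 − 7797) / [(7797 + 12940)/2] = 5143/10368.5 = 0.496021…
%ΔP = (9.35 − 13.1) / [(13.1 + 9.35)/2] = -3.75/11.225 = -0.334075…
Arc Ed = %ΔQ / %ΔP = (5143/10368.5) / (-3.75/11.225) = -1.4847…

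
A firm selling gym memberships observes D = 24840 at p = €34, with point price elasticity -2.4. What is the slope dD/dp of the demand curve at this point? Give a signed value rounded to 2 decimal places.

-1753.41

Ed = (dD/dp)·(p/D) ⇒ dD/dp = Ed·D/p = (-2.4)·24840/34 = -1753.4117…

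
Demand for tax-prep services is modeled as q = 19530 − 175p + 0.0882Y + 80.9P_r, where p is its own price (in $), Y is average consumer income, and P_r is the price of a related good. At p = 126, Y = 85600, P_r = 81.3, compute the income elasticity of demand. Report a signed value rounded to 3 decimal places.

At the given values, q = 19530 − 175(126) + 0.0882(85600) + 80.9(81.3) = 11607.09.
∂q/∂Y = 0.0882.
E = (0.0882) × (85600/11607.09) = 0.65045…

0.650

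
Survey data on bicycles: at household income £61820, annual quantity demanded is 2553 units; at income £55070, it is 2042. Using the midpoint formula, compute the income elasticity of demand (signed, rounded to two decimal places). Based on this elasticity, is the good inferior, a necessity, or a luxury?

%ΔQ = (2042 − 2553)/[( 2553 + 2042)/2] = -511/2297.5 = -0.222415…
%ΔIncome = (55070 − 61820)/[( 61820 + 55070)/2] = -6750/58445 = -0.115493…
E_income = (-511/2297.5) / (-6750/58445) = 1.9257…
E_income > 1 ⇒ normal good, luxury.

1.93; luxury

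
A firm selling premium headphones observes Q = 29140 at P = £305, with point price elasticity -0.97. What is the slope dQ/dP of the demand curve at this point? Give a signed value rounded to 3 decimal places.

Ed = (dQ/dP)·(P/Q) ⇒ dQ/dP = Ed·Q/P = (-0.97)·29140/305 = -92.67475…

-92.675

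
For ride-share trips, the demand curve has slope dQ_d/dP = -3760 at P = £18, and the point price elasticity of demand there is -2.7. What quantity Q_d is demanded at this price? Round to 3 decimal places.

Ed = (dQ_d/dP)·(P/Q_d) ⇒ Q_d = (dQ_d/dP)·P/Ed = (-3760)·18/(-2.7) = 25066.66666…

25066.667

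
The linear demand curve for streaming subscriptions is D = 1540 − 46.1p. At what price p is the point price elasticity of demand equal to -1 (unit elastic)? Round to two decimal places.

16.70

Ed = −46.1p/(1540 − 46.1p). Set this equal to -1:
46.1p = 1·(1540 − 46.1p) ⇒ 46.1p(1 + 1) = 1·1540
p = 1·1540 / (46.1·2) = 16.7028…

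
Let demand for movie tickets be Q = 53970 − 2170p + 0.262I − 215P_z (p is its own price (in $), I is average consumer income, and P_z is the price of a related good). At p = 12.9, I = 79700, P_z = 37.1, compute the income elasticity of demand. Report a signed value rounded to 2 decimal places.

At the given values, Q = 53970 − 2170(12.9) + 0.262(79700) − 215(37.1) = 38881.9.
∂Q/∂I = 0.262.
E = (0.262) × (79700/38881.9) = 0.5370…

0.54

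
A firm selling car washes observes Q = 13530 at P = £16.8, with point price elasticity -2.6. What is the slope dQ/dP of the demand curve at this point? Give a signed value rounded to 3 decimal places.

-2093.929

Ed = (dQ/dP)·(P/Q) ⇒ dQ/dP = Ed·Q/P = (-2.6)·13530/16.8 = -2093.92857…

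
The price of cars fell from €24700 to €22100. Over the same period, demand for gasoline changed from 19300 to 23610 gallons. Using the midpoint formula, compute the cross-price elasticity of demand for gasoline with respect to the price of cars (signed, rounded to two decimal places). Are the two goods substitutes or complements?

%ΔQ_{gasoline} = (23610 − 19300)/avg = 4310/21455 = 0.200885…
%ΔP_{cars} = (22100 − 24700)/avg = -2600/23400 = -0.111111…
E_cross = (4310/21455) / (-2600/23400) = -1.8079…
E_cross < 0 ⇒ the goods are complements.

-1.81; complements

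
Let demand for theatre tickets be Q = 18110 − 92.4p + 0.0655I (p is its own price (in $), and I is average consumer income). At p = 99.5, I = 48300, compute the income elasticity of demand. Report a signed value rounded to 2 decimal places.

At the given values, Q = 18110 − 92.4(99.5) + 0.0655(48300) = 12079.85.
∂Q/∂I = 0.0655.
E = (0.0655) × (48300/12079.85) = 0.2618…

0.26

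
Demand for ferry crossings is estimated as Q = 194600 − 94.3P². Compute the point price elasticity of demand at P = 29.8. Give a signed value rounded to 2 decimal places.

dQ/dP = −2·94.3·P = -5620.28. At P = 29.8, Q = 110857.828.
Ed = (dQ/dP)·(P/Q) = (-5620.28) × (29.8/110857.828) = -1.5108…

-1.51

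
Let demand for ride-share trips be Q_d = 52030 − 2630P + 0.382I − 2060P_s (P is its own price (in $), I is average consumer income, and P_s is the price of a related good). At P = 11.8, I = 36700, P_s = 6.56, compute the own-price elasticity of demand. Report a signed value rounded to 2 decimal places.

-1.44

At the given values, Q_d = 52030 − 2630(11.8) + 0.382(36700) − 2060(6.56) = 21501.8.
∂Q_d/∂P = −2630.
E = (-2630) × (11.8/21501.8) = -1.4433…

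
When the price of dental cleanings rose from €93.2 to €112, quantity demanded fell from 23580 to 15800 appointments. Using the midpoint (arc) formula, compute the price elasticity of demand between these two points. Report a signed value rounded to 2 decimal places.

%ΔQ = (15800 − 23580) / [(23580 + 15800)/2] = -7780/19690 = -0.395124…
%ΔP = (112 − 93.2) / [(93.2 + 112)/2] = 18.8/102.6 = 0.183235…
Arc Ed = %ΔQ / %ΔP = (-7780/19690) / (18.8/102.6) = -2.1563…

-2.16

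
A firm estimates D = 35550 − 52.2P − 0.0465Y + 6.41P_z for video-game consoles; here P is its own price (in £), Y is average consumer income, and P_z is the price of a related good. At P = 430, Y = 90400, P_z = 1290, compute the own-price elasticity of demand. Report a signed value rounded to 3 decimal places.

-1.307

At the given values, D = 35550 − 52.2(430) − 0.0465(90400) + 6.41(1290) = 17169.3.
∂D/∂P = −52.2.
E = (-52.2) × (430/17169.3) = -1.30733…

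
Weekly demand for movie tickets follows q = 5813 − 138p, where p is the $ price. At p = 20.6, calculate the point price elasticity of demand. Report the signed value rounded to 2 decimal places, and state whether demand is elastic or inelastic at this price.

-0.96; inelastic

dq/dp = −138. At p = 20.6, q = 5813 − 138(20.6) = 2970.2.
Ed = (dq/dp)·(p/q) = −138 × (20.6/2970.2) = -0.9571…
|Ed| = 0.96 < 1, so demand is inelastic.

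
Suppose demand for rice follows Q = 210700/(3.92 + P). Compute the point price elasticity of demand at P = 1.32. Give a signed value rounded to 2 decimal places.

dQ/dP = −210700/(3.92 + P)² = -7673.65. At P = 1.32, Q = 40209.9.
Ed = (dQ/dP)·(P/Q) = (-7673.65) × (1.32/40209.9) = -0.2519…

-0.25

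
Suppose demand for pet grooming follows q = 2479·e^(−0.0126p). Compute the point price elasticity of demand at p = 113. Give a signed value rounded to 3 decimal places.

dq/dp = −0.0126·q = -7.5214. At p = 113, q = 596.936.
Ed = (dq/dp)·(p/q) = (-7.5214) × (113/596.936) = -1.4238

-1.424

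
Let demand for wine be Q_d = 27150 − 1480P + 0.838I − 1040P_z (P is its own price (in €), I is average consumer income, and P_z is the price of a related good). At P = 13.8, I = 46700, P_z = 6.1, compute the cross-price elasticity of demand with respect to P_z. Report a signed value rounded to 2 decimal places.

-0.16

At the given values, Q_d = 27150 − 1480(13.8) + 0.838(46700) − 1040(6.1) = 39516.6.
∂Q_d/∂P_z = -1040.
E = (-1040) × (6.1/39516.6) = -0.1605…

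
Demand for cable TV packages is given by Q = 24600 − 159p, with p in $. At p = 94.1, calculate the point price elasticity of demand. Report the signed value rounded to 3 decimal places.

dQ/dp = −159. At p = 94.1, Q = 24600 − 159(94.1) = 9638.1.
Ed = (dQ/dp)·(p/Q) = −159 × (94.1/9638.1) = -1.55237…

-1.552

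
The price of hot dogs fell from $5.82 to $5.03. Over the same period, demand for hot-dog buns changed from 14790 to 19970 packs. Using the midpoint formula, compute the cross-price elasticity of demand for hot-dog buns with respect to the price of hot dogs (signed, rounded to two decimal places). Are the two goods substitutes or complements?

-2.05; complements

%ΔQ_{hot-dog buns} = (19970 − 14790)/avg = 5180/17380 = 0.298043…
%ΔP_{hot dogs} = (5.03 − 5.82)/avg = -0.79/5.425 = -0.145622…
E_cross = (5180/17380) / (-0.79/5.425) = -2.0466…
E_cross < 0 ⇒ the goods are complements.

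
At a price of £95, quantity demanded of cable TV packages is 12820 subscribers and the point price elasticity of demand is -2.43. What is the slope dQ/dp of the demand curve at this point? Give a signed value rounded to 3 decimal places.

-327.922

Ed = (dQ/dp)·(p/Q) ⇒ dQ/dp = Ed·Q/p = (-2.43)·12820/95 = -327.92210…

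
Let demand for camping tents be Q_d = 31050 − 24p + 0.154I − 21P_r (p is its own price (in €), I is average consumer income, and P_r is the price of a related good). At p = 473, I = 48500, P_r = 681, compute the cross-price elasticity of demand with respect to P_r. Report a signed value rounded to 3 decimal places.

At the given values, Q_d = 31050 − 24(473) + 0.154(48500) − 21(681) = 12866.
∂Q_d/∂P_r = -21.
E = (-21) × (681/12866) = -1.11153…

-1.112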